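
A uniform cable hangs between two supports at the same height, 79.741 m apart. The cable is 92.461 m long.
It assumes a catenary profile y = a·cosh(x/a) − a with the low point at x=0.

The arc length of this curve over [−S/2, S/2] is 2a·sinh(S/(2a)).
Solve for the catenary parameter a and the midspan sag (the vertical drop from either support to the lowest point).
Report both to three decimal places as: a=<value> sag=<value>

seed: a₀ = √(S³/(24(L−S))) = √(79.741³/(24·12.720)) = 40.754291
iter 1: u=0.978314  f(a)=+6.228e-01  f'(a)=-6.861e-01  a ← 40.754291 − (+6.228e-01/-6.861e-01) = 41.662053
iter 2: u=0.956998  f(a)=+2.142e-02  f'(a)=-6.396e-01  a ← 41.662053 − (+2.142e-02/-6.396e-01) = 41.695535
iter 3: u=0.956229  f(a)=+2.732e-05  f'(a)=-6.380e-01  a ← 41.695535 − (+2.732e-05/-6.380e-01) = 41.695578
iter 4: u=0.956229  f(a)=+4.458e-11  f'(a)=-6.380e-01  a ← 41.695578 − (+4.458e-11/-6.380e-01) = 41.695578
iter 5: u=0.956229  f(a)=-1.421e-14  f'(a)=-6.380e-01  a ← 41.695578 − (-1.421e-14/-6.380e-01) = 41.695578
converged: |Δa| < 1e-12 after 5 iterations
sag = a·(cosh(S/(2a)) − 1) = 41.695578·(cosh(0.956229) − 1) = 20.560188
T_max/T_min = cosh(S/(2a)) = 1.493102

a=41.696 sag=20.560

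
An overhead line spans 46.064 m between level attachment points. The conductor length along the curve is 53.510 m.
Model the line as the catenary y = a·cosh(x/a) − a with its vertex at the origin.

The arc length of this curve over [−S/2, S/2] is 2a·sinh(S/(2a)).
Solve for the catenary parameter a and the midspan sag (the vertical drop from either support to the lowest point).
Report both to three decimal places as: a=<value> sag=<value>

a=23.934 sag=11.964

seed: a₀ = √(S³/(24(L−S))) = √(46.064³/(24·7.446)) = 23.387044
iter 1: u=0.984819  f(a)=+3.695e-01  f'(a)=-7.007e-01  a ← 23.387044 − (+3.695e-01/-7.007e-01) = 23.914423
iter 2: u=0.963101  f(a)=+1.287e-02  f'(a)=-6.527e-01  a ← 23.914423 − (+1.287e-02/-6.527e-01) = 23.934141
iter 3: u=0.962307  f(a)=+1.686e-05  f'(a)=-6.510e-01  a ← 23.934141 − (+1.686e-05/-6.510e-01) = 23.934166
iter 4: u=0.962306  f(a)=+2.900e-11  f'(a)=-6.510e-01  a ← 23.934166 − (+2.900e-11/-6.510e-01) = 23.934166
iter 5: u=0.962306  f(a)=-7.105e-15  f'(a)=-6.510e-01  a ← 23.934166 − (-7.105e-15/-6.510e-01) = 23.934166
converged: |Δa| < 1e-12 after 5 iterations
sag = a·(cosh(S/(2a)) − 1) = 23.934166·(cosh(0.962306) − 1) = 11.963944
T_max/T_min = cosh(S/(2a)) = 1.499869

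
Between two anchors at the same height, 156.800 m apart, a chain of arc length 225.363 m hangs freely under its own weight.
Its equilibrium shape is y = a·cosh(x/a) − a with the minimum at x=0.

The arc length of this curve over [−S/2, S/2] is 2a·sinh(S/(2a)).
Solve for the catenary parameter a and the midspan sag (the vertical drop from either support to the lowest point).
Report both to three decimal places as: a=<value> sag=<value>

a=51.304 sag=72.507

seed: a₀ = √(S³/(24(L−S))) = √(156.800³/(24·68.563)) = 48.402585
iter 1: u=1.619748  f(a)=+9.577e+00  f'(a)=-3.649e+00  a ← 48.402585 − (+9.577e+00/-3.649e+00) = 51.026785
iter 2: u=1.536448  f(a)=+8.340e-01  f'(a)=-3.039e+00  a ← 51.026785 − (+8.340e-01/-3.039e+00) = 51.301201
iter 3: u=1.528229  f(a)=+7.657e-03  f'(a)=-2.984e+00  a ← 51.301201 − (+7.657e-03/-2.984e+00) = 51.303768
iter 4: u=1.528153  f(a)=+6.586e-07  f'(a)=-2.983e+00  a ← 51.303768 − (+6.586e-07/-2.983e+00) = 51.303768
iter 5: u=1.528153  f(a)=-2.842e-14  f'(a)=-2.983e+00  a ← 51.303768 − (-2.842e-14/-2.983e+00) = 51.303768
converged: |Δa| < 1e-12 after 5 iterations
sag = a·(cosh(S/(2a)) − 1) = 51.303768·(cosh(1.528153) − 1) = 72.507367
T_max/T_min = cosh(S/(2a)) = 2.413295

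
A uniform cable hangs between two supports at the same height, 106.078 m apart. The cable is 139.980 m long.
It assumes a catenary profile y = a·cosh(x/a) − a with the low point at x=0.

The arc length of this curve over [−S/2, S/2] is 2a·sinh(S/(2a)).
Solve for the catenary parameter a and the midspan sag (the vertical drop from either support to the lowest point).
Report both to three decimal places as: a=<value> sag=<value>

seed: a₀ = √(S³/(24(L−S))) = √(106.078³/(24·33.902)) = 38.301846
iter 1: u=1.384764  f(a)=+3.403e+00  f'(a)=-2.134e+00  a ← 38.301846 − (+3.403e+00/-2.134e+00) = 39.896603
iter 2: u=1.329411  f(a)=+2.241e-01  f'(a)=-1.861e+00  a ← 39.896603 − (+2.241e-01/-1.861e+00) = 40.016991
iter 3: u=1.325412  f(a)=+1.123e-03  f'(a)=-1.843e+00  a ← 40.016991 − (+1.123e-03/-1.843e+00) = 40.017601
iter 4: u=1.325392  f(a)=+2.852e-08  f'(a)=-1.843e+00  a ← 40.017601 − (+2.852e-08/-1.843e+00) = 40.017601
iter 5: u=1.325392  f(a)=+0.000e+00  f'(a)=-1.843e+00  a ← 40.017601 − (+0.000e+00/-1.843e+00) = 40.017601
converged: |Δa| < 1e-12 after 5 iterations
sag = a·(cosh(S/(2a)) − 1) = 40.017601·(cosh(1.325392) − 1) = 40.605029
T_max/T_min = cosh(S/(2a)) = 2.014679

a=40.018 sag=40.605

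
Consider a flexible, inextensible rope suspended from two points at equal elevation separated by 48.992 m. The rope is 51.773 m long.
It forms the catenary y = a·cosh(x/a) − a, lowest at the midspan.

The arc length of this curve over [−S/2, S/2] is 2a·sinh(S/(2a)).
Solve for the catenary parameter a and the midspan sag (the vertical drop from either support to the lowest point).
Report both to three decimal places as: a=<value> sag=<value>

seed: a₀ = √(S³/(24(L−S))) = √(48.992³/(24·2.781)) = 41.974124
iter 1: u=0.583598  f(a)=+4.774e-02  f'(a)=-1.371e-01  a ← 41.974124 − (+4.774e-02/-1.371e-01) = 42.322423
iter 2: u=0.578795  f(a)=+6.008e-04  f'(a)=-1.336e-01  a ← 42.322423 − (+6.008e-04/-1.336e-01) = 42.326918
iter 3: u=0.578733  f(a)=+9.783e-08  f'(a)=-1.336e-01  a ← 42.326918 − (+9.783e-08/-1.336e-01) = 42.326919
iter 4: u=0.578733  f(a)=+1.421e-14  f'(a)=-1.336e-01  a ← 42.326919 − (+1.421e-14/-1.336e-01) = 42.326919
converged: |Δa| < 1e-12 after 4 iterations
sag = a·(cosh(S/(2a)) − 1) = 42.326919·(cosh(0.578733) − 1) = 7.288391
T_max/T_min = cosh(S/(2a)) = 1.172193

a=42.327 sag=7.288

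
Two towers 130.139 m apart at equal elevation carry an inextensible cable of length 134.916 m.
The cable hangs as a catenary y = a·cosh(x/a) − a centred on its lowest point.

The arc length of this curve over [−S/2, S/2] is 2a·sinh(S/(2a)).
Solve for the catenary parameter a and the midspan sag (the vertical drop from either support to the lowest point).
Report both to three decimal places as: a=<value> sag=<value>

seed: a₀ = √(S³/(24(L−S))) = √(130.139³/(24·4.777)) = 138.652580
iter 1: u=0.469299  f(a)=+5.288e-02  f'(a)=-7.044e-02  a ← 138.652580 − (+5.288e-02/-7.044e-02) = 139.403356
iter 2: u=0.466771  f(a)=+4.326e-04  f'(a)=-6.929e-02  a ← 139.403356 − (+4.326e-04/-6.929e-02) = 139.409600
iter 3: u=0.466750  f(a)=+2.948e-08  f'(a)=-6.928e-02  a ← 139.409600 − (+2.948e-08/-6.928e-02) = 139.409600
iter 4: u=0.466750  f(a)=+0.000e+00  f'(a)=-6.928e-02  a ← 139.409600 − (+0.000e+00/-6.928e-02) = 139.409600
converged: |Δa| < 1e-12 after 4 iterations
sag = a·(cosh(S/(2a)) − 1) = 139.409600·(cosh(0.466750) − 1) = 15.463310
T_max/T_min = cosh(S/(2a)) = 1.110920

a=139.410 sag=15.463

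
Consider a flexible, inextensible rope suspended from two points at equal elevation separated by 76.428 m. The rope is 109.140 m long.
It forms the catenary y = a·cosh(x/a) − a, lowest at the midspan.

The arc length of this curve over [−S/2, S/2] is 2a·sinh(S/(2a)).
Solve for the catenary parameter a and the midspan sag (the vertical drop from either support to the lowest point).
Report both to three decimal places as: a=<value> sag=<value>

a=25.248 sag=34.880

seed: a₀ = √(S³/(24(L−S))) = √(76.428³/(24·32.712)) = 23.846221
iter 1: u=1.602518  f(a)=+4.467e+00  f'(a)=-3.516e+00  a ← 23.846221 − (+4.467e+00/-3.516e+00) = 25.116590
iter 2: u=1.521465  f(a)=+3.818e-01  f'(a)=-2.938e+00  a ← 25.116590 − (+3.818e-01/-2.938e+00) = 25.246508
iter 3: u=1.513635  f(a)=+3.365e-03  f'(a)=-2.887e+00  a ← 25.246508 − (+3.365e-03/-2.887e+00) = 25.247673
iter 4: u=1.513565  f(a)=+2.664e-07  f'(a)=-2.886e+00  a ← 25.247673 − (+2.664e-07/-2.886e+00) = 25.247673
iter 5: u=1.513565  f(a)=-2.842e-14  f'(a)=-2.886e+00  a ← 25.247673 − (-2.842e-14/-2.886e+00) = 25.247673
converged: |Δa| < 1e-12 after 5 iterations
sag = a·(cosh(S/(2a)) − 1) = 25.247673·(cosh(1.513565) − 1) = 34.879940
T_max/T_min = cosh(S/(2a)) = 2.381511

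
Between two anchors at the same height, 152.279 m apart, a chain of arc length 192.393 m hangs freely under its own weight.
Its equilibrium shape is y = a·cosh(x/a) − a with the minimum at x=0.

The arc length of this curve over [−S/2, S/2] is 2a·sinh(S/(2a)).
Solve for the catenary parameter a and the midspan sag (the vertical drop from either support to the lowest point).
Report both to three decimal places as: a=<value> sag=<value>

seed: a₀ = √(S³/(24(L−S))) = √(152.279³/(24·40.114)) = 60.562866
iter 1: u=1.257198  f(a)=+3.292e+00  f'(a)=-1.546e+00  a ← 60.562866 − (+3.292e+00/-1.546e+00) = 62.691920
iter 2: u=1.214503  f(a)=+1.816e-01  f'(a)=-1.380e+00  a ← 62.691920 − (+1.816e-01/-1.380e+00) = 62.823489
iter 3: u=1.211959  f(a)=+6.236e-04  f'(a)=-1.371e+00  a ← 62.823489 − (+6.236e-04/-1.371e+00) = 62.823944
iter 4: u=1.211950  f(a)=+7.412e-09  f'(a)=-1.370e+00  a ← 62.823944 − (+7.412e-09/-1.370e+00) = 62.823944
iter 5: u=1.211950  f(a)=-2.842e-14  f'(a)=-1.370e+00  a ← 62.823944 − (-2.842e-14/-1.370e+00) = 62.823944
converged: |Δa| < 1e-12 after 5 iterations
sag = a·(cosh(S/(2a)) − 1) = 62.823944·(cosh(1.211950) − 1) = 52.069983
T_max/T_min = cosh(S/(2a)) = 1.828824

a=62.824 sag=52.070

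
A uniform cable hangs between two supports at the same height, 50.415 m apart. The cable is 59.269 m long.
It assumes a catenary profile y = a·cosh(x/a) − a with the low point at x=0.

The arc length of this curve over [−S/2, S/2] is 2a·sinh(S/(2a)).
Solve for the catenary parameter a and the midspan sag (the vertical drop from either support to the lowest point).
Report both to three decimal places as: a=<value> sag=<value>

a=25.179 sag=13.708

seed: a₀ = √(S³/(24(L−S))) = √(50.415³/(24·8.854)) = 24.556376
iter 1: u=1.026515  f(a)=+4.784e-01  f'(a)=-8.000e-01  a ← 24.556376 − (+4.784e-01/-8.000e-01) = 25.154318
iter 2: u=1.002114  f(a)=+1.803e-02  f'(a)=-7.407e-01  a ← 25.154318 − (+1.803e-02/-7.407e-01) = 25.178658
iter 3: u=1.001145  f(a)=+2.783e-05  f'(a)=-7.385e-01  a ← 25.178658 − (+2.783e-05/-7.385e-01) = 25.178696
iter 4: u=1.001144  f(a)=+6.657e-11  f'(a)=-7.385e-01  a ← 25.178696 − (+6.657e-11/-7.385e-01) = 25.178696
iter 5: u=1.001144  f(a)=-2.132e-14  f'(a)=-7.385e-01  a ← 25.178696 − (-2.132e-14/-7.385e-01) = 25.178696
converged: |Δa| < 1e-12 after 5 iterations
sag = a·(cosh(S/(2a)) − 1) = 25.178696·(cosh(1.001144) − 1) = 13.707938
T_max/T_min = cosh(S/(2a)) = 1.544426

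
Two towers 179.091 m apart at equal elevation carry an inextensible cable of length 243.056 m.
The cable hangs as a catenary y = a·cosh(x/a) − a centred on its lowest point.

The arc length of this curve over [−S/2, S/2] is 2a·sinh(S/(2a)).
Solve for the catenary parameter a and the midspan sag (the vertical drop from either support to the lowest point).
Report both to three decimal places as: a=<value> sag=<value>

a=64.209 sag=73.238

seed: a₀ = √(S³/(24(L−S))) = √(179.091³/(24·63.965)) = 61.169343
iter 1: u=1.463895  f(a)=+7.214e+00  f'(a)=-2.575e+00  a ← 61.169343 − (+7.214e+00/-2.575e+00) = 63.970633
iter 2: u=1.399791  f(a)=+5.252e-01  f'(a)=-2.213e+00  a ← 63.970633 − (+5.252e-01/-2.213e+00) = 64.207964
iter 3: u=1.394617  f(a)=+3.266e-03  f'(a)=-2.185e+00  a ← 64.207964 − (+3.266e-03/-2.185e+00) = 64.209459
iter 4: u=1.394584  f(a)=+1.281e-07  f'(a)=-2.185e+00  a ← 64.209459 − (+1.281e-07/-2.185e+00) = 64.209459
iter 5: u=1.394584  f(a)=+0.000e+00  f'(a)=-2.185e+00  a ← 64.209459 − (+0.000e+00/-2.185e+00) = 64.209459
converged: |Δa| < 1e-12 after 5 iterations
sag = a·(cosh(S/(2a)) − 1) = 64.209459·(cosh(1.394584) − 1) = 73.238384
T_max/T_min = cosh(S/(2a)) = 2.140617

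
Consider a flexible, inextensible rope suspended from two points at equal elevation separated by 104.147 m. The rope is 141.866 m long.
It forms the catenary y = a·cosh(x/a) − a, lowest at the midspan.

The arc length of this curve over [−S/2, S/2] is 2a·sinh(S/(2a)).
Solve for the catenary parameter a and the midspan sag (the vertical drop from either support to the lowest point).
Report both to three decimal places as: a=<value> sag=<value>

seed: a₀ = √(S³/(24(L−S))) = √(104.147³/(24·37.719)) = 35.325185
iter 1: u=1.474118  f(a)=+4.317e+00  f'(a)=-2.637e+00  a ← 35.325185 − (+4.317e+00/-2.637e+00) = 36.962135
iter 2: u=1.408834  f(a)=+3.182e-01  f'(a)=-2.261e+00  a ← 36.962135 − (+3.182e-01/-2.261e+00) = 37.102841
iter 3: u=1.403491  f(a)=+2.033e-03  f'(a)=-2.233e+00  a ← 37.102841 − (+2.033e-03/-2.233e+00) = 37.103752
iter 4: u=1.403456  f(a)=+8.416e-08  f'(a)=-2.232e+00  a ← 37.103752 − (+8.416e-08/-2.232e+00) = 37.103752
iter 5: u=1.403456  f(a)=-5.684e-14  f'(a)=-2.232e+00  a ← 37.103752 − (-5.684e-14/-2.232e+00) = 37.103752
converged: |Δa| < 1e-12 after 5 iterations
sag = a·(cosh(S/(2a)) − 1) = 37.103752·(cosh(1.403456) − 1) = 42.947350
T_max/T_min = cosh(S/(2a)) = 2.157493

a=37.104 sag=42.947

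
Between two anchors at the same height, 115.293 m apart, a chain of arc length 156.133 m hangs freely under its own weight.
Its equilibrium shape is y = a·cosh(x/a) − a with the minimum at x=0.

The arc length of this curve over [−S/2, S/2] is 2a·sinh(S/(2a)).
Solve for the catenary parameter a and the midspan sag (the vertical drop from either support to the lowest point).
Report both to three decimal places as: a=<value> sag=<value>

a=41.492 sag=46.916

seed: a₀ = √(S³/(24(L−S))) = √(115.293³/(24·40.840)) = 39.541753
iter 1: u=1.457864  f(a)=+4.566e+00  f'(a)=-2.539e+00  a ← 39.541753 − (+4.566e+00/-2.539e+00) = 41.339933
iter 2: u=1.394451  f(a)=+3.300e-01  f'(a)=-2.184e+00  a ← 41.339933 − (+3.300e-01/-2.184e+00) = 41.490978
iter 3: u=1.389374  f(a)=+2.019e-03  f'(a)=-2.158e+00  a ← 41.490978 − (+2.019e-03/-2.158e+00) = 41.491914
iter 4: u=1.389343  f(a)=+7.667e-08  f'(a)=-2.158e+00  a ← 41.491914 − (+7.667e-08/-2.158e+00) = 41.491914
iter 5: u=1.389343  f(a)=+2.842e-14  f'(a)=-2.158e+00  a ← 41.491914 − (+2.842e-14/-2.158e+00) = 41.491914
converged: |Δa| < 1e-12 after 5 iterations
sag = a·(cosh(S/(2a)) − 1) = 41.491914·(cosh(1.389343) − 1) = 46.915989
T_max/T_min = cosh(S/(2a)) = 2.130726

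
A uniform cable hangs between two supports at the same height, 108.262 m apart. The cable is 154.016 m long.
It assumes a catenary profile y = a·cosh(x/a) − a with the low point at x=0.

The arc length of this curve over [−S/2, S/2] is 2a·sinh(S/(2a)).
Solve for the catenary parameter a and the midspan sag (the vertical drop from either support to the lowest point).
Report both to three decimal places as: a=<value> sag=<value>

a=35.968 sag=49.026

seed: a₀ = √(S³/(24(L−S))) = √(108.262³/(24·45.754)) = 33.993346
iter 1: u=1.592400  f(a)=+6.164e+00  f'(a)=-3.439e+00  a ← 33.993346 − (+6.164e+00/-3.439e+00) = 35.785506
iter 2: u=1.512652  f(a)=+5.210e-01  f'(a)=-2.880e+00  a ← 35.785506 − (+5.210e-01/-2.880e+00) = 35.966385
iter 3: u=1.505044  f(a)=+4.482e-03  f'(a)=-2.831e+00  a ← 35.966385 − (+4.482e-03/-2.831e+00) = 35.967968
iter 4: u=1.504978  f(a)=+3.379e-07  f'(a)=-2.831e+00  a ← 35.967968 − (+3.379e-07/-2.831e+00) = 35.967968
iter 5: u=1.504978  f(a)=+0.000e+00  f'(a)=-2.831e+00  a ← 35.967968 − (+0.000e+00/-2.831e+00) = 35.967968
converged: |Δa| < 1e-12 after 5 iterations
sag = a·(cosh(S/(2a)) − 1) = 35.967968·(cosh(1.504978) − 1) = 49.025719
T_max/T_min = cosh(S/(2a)) = 2.363038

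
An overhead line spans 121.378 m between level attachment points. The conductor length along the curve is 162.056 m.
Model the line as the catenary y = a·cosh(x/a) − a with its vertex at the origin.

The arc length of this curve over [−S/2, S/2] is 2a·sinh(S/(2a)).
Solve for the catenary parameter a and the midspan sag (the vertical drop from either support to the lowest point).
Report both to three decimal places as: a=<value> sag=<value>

a=44.802 sag=47.787

seed: a₀ = √(S³/(24(L−S))) = √(121.378³/(24·40.678)) = 42.798106
iter 1: u=1.418030  f(a)=+4.291e+00  f'(a)=-2.312e+00  a ← 42.798106 − (+4.291e+00/-2.312e+00) = 44.654415
iter 2: u=1.359082  f(a)=+2.950e-01  f'(a)=-2.004e+00  a ← 44.654415 − (+2.950e-01/-2.004e+00) = 44.801624
iter 3: u=1.354616  f(a)=+1.621e-03  f'(a)=-1.982e+00  a ← 44.801624 − (+1.621e-03/-1.982e+00) = 44.802442
iter 4: u=1.354591  f(a)=+4.958e-08  f'(a)=-1.982e+00  a ← 44.802442 − (+4.958e-08/-1.982e+00) = 44.802442
iter 5: u=1.354591  f(a)=+0.000e+00  f'(a)=-1.982e+00  a ← 44.802442 − (+0.000e+00/-1.982e+00) = 44.802442
converged: |Δa| < 1e-12 after 5 iterations
sag = a·(cosh(S/(2a)) − 1) = 44.802442·(cosh(1.354591) − 1) = 47.786950
T_max/T_min = cosh(S/(2a)) = 2.066615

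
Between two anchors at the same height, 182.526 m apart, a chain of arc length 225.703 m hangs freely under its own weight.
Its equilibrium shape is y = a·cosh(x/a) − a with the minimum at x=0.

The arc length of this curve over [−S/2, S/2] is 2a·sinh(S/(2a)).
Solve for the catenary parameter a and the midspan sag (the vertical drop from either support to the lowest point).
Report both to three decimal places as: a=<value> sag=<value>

seed: a₀ = √(S³/(24(L−S))) = √(182.526³/(24·43.177)) = 76.604671
iter 1: u=1.191350  f(a)=+3.170e+00  f'(a)=-1.296e+00  a ← 76.604671 − (+3.170e+00/-1.296e+00) = 79.051204
iter 2: u=1.154480  f(a)=+1.582e-01  f'(a)=-1.169e+00  a ← 79.051204 − (+1.582e-01/-1.169e+00) = 79.186495
iter 3: u=1.152507  f(a)=+4.398e-04  f'(a)=-1.163e+00  a ← 79.186495 − (+4.398e-04/-1.163e+00) = 79.186873
iter 4: u=1.152502  f(a)=+3.420e-09  f'(a)=-1.163e+00  a ← 79.186873 − (+3.420e-09/-1.163e+00) = 79.186873
iter 5: u=1.152502  f(a)=-2.842e-14  f'(a)=-1.163e+00  a ← 79.186873 − (-2.842e-14/-1.163e+00) = 79.186873
converged: |Δa| < 1e-12 after 5 iterations
sag = a·(cosh(S/(2a)) − 1) = 79.186873·(cosh(1.152502) − 1) = 58.675457
T_max/T_min = cosh(S/(2a)) = 1.740975

a=79.187 sag=58.675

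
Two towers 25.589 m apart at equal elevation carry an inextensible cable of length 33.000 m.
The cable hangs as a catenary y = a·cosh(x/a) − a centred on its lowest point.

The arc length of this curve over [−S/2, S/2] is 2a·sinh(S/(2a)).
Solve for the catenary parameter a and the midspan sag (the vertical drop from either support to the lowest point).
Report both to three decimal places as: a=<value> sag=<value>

seed: a₀ = √(S³/(24(L−S))) = √(25.589³/(24·7.411)) = 9.705903
iter 1: u=1.318218  f(a)=+6.712e-01  f'(a)=-1.809e+00  a ← 9.705903 − (+6.712e-01/-1.809e+00) = 10.076836
iter 2: u=1.269694  f(a)=+4.040e-02  f'(a)=-1.598e+00  a ← 10.076836 − (+4.040e-02/-1.598e+00) = 10.102121
iter 3: u=1.266516  f(a)=+1.671e-04  f'(a)=-1.584e+00  a ← 10.102121 − (+1.671e-04/-1.584e+00) = 10.102226
iter 4: u=1.266503  f(a)=+2.883e-09  f'(a)=-1.584e+00  a ← 10.102226 − (+2.883e-09/-1.584e+00) = 10.102226
iter 5: u=1.266503  f(a)=+0.000e+00  f'(a)=-1.584e+00  a ← 10.102226 − (+0.000e+00/-1.584e+00) = 10.102226
converged: |Δa| < 1e-12 after 5 iterations
sag = a·(cosh(S/(2a)) − 1) = 10.102226·(cosh(1.266503) − 1) = 9.244737
T_max/T_min = cosh(S/(2a)) = 1.915119

a=10.102 sag=9.245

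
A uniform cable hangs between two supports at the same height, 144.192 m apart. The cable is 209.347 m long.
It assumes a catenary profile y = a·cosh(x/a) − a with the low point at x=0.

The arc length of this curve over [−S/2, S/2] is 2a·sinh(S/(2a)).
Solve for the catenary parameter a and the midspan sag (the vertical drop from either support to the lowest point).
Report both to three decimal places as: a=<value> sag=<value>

a=46.491 sag=68.043

seed: a₀ = √(S³/(24(L−S))) = √(144.192³/(24·65.155)) = 43.785696
iter 1: u=1.646565  f(a)=+9.424e+00  f'(a)=-3.865e+00  a ← 43.785696 − (+9.424e+00/-3.865e+00) = 46.224033
iter 2: u=1.559708  f(a)=+8.445e-01  f'(a)=-3.201e+00  a ← 46.224033 − (+8.445e-01/-3.201e+00) = 46.487886
iter 3: u=1.550856  f(a)=+8.256e-03  f'(a)=-3.139e+00  a ← 46.487886 − (+8.256e-03/-3.139e+00) = 46.490516
iter 4: u=1.550768  f(a)=+8.061e-07  f'(a)=-3.138e+00  a ← 46.490516 − (+8.061e-07/-3.138e+00) = 46.490516
iter 5: u=1.550768  f(a)=+2.842e-14  f'(a)=-3.138e+00  a ← 46.490516 − (+2.842e-14/-3.138e+00) = 46.490516
converged: |Δa| < 1e-12 after 5 iterations
sag = a·(cosh(S/(2a)) − 1) = 46.490516·(cosh(1.550768) − 1) = 68.042927
T_max/T_min = cosh(S/(2a)) = 2.463587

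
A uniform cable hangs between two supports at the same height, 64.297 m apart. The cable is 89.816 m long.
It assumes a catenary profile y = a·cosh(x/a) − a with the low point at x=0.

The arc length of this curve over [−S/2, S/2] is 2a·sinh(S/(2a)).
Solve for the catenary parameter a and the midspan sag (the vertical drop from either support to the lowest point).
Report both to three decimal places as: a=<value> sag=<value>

a=21.975 sag=28.021

seed: a₀ = √(S³/(24(L−S))) = √(64.297³/(24·25.519)) = 20.832847
iter 1: u=1.543164  f(a)=+3.217e+00  f'(a)=-3.085e+00  a ← 20.832847 − (+3.217e+00/-3.085e+00) = 21.875451
iter 2: u=1.469615  f(a)=+2.572e-01  f'(a)=-2.610e+00  a ← 21.875451 − (+2.572e-01/-2.610e+00) = 21.974020
iter 3: u=1.463023  f(a)=+1.961e-03  f'(a)=-2.570e+00  a ← 21.974020 − (+1.961e-03/-2.570e+00) = 21.974783
iter 4: u=1.462972  f(a)=+1.159e-07  f'(a)=-2.570e+00  a ← 21.974783 − (+1.159e-07/-2.570e+00) = 21.974783
iter 5: u=1.462972  f(a)=-2.842e-14  f'(a)=-2.570e+00  a ← 21.974783 − (-2.842e-14/-2.570e+00) = 21.974783
converged: |Δa| < 1e-12 after 5 iterations
sag = a·(cosh(S/(2a)) − 1) = 21.974783·(cosh(1.462972) − 1) = 28.021412
T_max/T_min = cosh(S/(2a)) = 2.275162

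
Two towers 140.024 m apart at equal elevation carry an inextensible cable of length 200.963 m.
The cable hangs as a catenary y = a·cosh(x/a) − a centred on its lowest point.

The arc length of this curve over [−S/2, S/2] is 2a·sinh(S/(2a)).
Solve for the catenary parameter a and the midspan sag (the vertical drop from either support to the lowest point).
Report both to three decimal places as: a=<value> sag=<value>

seed: a₀ = √(S³/(24(L−S))) = √(140.024³/(24·60.939)) = 43.326184
iter 1: u=1.615928  f(a)=+8.469e+00  f'(a)=-3.619e+00  a ← 43.326184 − (+8.469e+00/-3.619e+00) = 45.666096
iter 2: u=1.533129  f(a)=+7.345e-01  f'(a)=-3.017e+00  a ← 45.666096 − (+7.345e-01/-3.017e+00) = 45.909583
iter 3: u=1.524998  f(a)=+6.683e-03  f'(a)=-2.962e+00  a ← 45.909583 − (+6.683e-03/-2.962e+00) = 45.911840
iter 4: u=1.524923  f(a)=+5.645e-07  f'(a)=-2.961e+00  a ← 45.911840 − (+5.645e-07/-2.961e+00) = 45.911840
iter 5: u=1.524923  f(a)=+5.684e-14  f'(a)=-2.961e+00  a ← 45.911840 − (+5.684e-14/-2.961e+00) = 45.911840
converged: |Δa| < 1e-12 after 5 iterations
sag = a·(cosh(S/(2a)) − 1) = 45.911840·(cosh(1.524923) − 1) = 64.561817
T_max/T_min = cosh(S/(2a)) = 2.406213

a=45.912 sag=64.562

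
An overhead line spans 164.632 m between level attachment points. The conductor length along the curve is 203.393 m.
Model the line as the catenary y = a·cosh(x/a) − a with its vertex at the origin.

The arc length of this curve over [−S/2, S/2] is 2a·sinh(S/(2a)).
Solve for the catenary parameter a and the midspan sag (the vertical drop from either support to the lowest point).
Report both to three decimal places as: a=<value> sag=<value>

seed: a₀ = √(S³/(24(L−S))) = √(164.632³/(24·38.761)) = 69.257733
iter 1: u=1.188546  f(a)=+2.832e+00  f'(a)=-1.286e+00  a ← 69.257733 − (+2.832e+00/-1.286e+00) = 71.460287
iter 2: u=1.151913  f(a)=+1.407e-01  f'(a)=-1.161e+00  a ← 71.460287 − (+1.407e-01/-1.161e+00) = 71.581495
iter 3: u=1.149962  f(a)=+3.875e-04  f'(a)=-1.154e+00  a ← 71.581495 − (+3.875e-04/-1.154e+00) = 71.581831
iter 4: u=1.149957  f(a)=+2.958e-09  f'(a)=-1.154e+00  a ← 71.581831 − (+2.958e-09/-1.154e+00) = 71.581831
iter 5: u=1.149957  f(a)=-2.842e-14  f'(a)=-1.154e+00  a ← 71.581831 − (-2.842e-14/-1.154e+00) = 71.581831
converged: |Δa| < 1e-12 after 5 iterations
sag = a·(cosh(S/(2a)) − 1) = 71.581831·(cosh(1.149957) − 1) = 52.781092
T_max/T_min = cosh(S/(2a)) = 1.737353

a=71.582 sag=52.781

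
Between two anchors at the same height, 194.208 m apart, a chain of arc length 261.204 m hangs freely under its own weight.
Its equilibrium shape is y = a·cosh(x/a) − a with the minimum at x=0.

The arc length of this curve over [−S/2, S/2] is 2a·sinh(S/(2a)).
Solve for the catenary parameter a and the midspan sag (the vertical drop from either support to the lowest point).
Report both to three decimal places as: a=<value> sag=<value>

a=70.742 sag=77.788

seed: a₀ = √(S³/(24(L−S))) = √(194.208³/(24·66.996)) = 67.494847
iter 1: u=1.438688  f(a)=+7.285e+00  f'(a)=-2.428e+00  a ← 67.494847 − (+7.285e+00/-2.428e+00) = 70.495721
iter 2: u=1.377445  f(a)=+5.140e-01  f'(a)=-2.096e+00  a ← 70.495721 − (+5.140e-01/-2.096e+00) = 70.740951
iter 3: u=1.372670  f(a)=+2.989e-03  f'(a)=-2.072e+00  a ← 70.740951 − (+2.989e-03/-2.072e+00) = 70.742394
iter 4: u=1.372642  f(a)=+1.023e-07  f'(a)=-2.072e+00  a ← 70.742394 − (+1.023e-07/-2.072e+00) = 70.742394
iter 5: u=1.372642  f(a)=+5.684e-14  f'(a)=-2.072e+00  a ← 70.742394 − (+5.684e-14/-2.072e+00) = 70.742394
converged: |Δa| < 1e-12 after 5 iterations
sag = a·(cosh(S/(2a)) − 1) = 70.742394·(cosh(1.372642) − 1) = 77.788306
T_max/T_min = cosh(S/(2a)) = 2.099600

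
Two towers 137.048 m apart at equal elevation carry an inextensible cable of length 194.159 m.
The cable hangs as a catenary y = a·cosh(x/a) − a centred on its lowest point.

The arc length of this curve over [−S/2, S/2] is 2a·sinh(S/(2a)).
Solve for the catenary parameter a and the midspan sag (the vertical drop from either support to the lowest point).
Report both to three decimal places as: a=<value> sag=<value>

a=45.820 sag=61.529

seed: a₀ = √(S³/(24(L−S))) = √(137.048³/(24·57.111)) = 43.335474
iter 1: u=1.581245  f(a)=+7.580e+00  f'(a)=-3.356e+00  a ← 43.335474 − (+7.580e+00/-3.356e+00) = 45.593811
iter 2: u=1.502923  f(a)=+6.328e-01  f'(a)=-2.817e+00  a ← 45.593811 − (+6.328e-01/-2.817e+00) = 45.818428
iter 3: u=1.495555  f(a)=+5.299e-03  f'(a)=-2.770e+00  a ← 45.818428 − (+5.299e-03/-2.770e+00) = 45.820341
iter 4: u=1.495493  f(a)=+3.784e-07  f'(a)=-2.770e+00  a ← 45.820341 − (+3.784e-07/-2.770e+00) = 45.820341
iter 5: u=1.495493  f(a)=+0.000e+00  f'(a)=-2.770e+00  a ← 45.820341 − (+0.000e+00/-2.770e+00) = 45.820341
converged: |Δa| < 1e-12 after 5 iterations
sag = a·(cosh(S/(2a)) − 1) = 45.820341·(cosh(1.495493) − 1) = 61.529242
T_max/T_min = cosh(S/(2a)) = 2.342837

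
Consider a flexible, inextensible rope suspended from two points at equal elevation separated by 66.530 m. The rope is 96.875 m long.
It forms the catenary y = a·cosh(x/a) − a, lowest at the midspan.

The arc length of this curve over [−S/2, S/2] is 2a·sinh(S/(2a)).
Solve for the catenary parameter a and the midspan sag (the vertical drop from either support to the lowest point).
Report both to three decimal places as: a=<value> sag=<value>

a=21.361 sag=31.577

seed: a₀ = √(S³/(24(L−S))) = √(66.530³/(24·30.345)) = 20.108380
iter 1: u=1.654285  f(a)=+4.433e+00  f'(a)=-3.929e+00  a ← 20.108380 − (+4.433e+00/-3.929e+00) = 21.236715
iter 2: u=1.566391  f(a)=+4.005e-01  f'(a)=-3.248e+00  a ← 21.236715 − (+4.005e-01/-3.248e+00) = 21.360009
iter 3: u=1.557350  f(a)=+3.986e-03  f'(a)=-3.184e+00  a ← 21.360009 − (+3.986e-03/-3.184e+00) = 21.361260
iter 4: u=1.557258  f(a)=+4.035e-07  f'(a)=-3.183e+00  a ← 21.361260 − (+4.035e-07/-3.183e+00) = 21.361260
iter 5: u=1.557258  f(a)=+1.421e-14  f'(a)=-3.183e+00  a ← 21.361260 − (+1.421e-14/-3.183e+00) = 21.361260
converged: |Δa| < 1e-12 after 5 iterations
sag = a·(cosh(S/(2a)) − 1) = 21.361260·(cosh(1.557258) − 1) = 31.577335
T_max/T_min = cosh(S/(2a)) = 2.478252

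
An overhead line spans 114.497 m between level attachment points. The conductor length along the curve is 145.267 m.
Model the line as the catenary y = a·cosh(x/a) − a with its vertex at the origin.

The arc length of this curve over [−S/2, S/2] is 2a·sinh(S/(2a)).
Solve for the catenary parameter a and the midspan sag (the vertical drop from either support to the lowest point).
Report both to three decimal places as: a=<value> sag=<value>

a=46.799 sag=39.606

seed: a₀ = √(S³/(24(L−S))) = √(114.497³/(24·30.770)) = 45.083933
iter 1: u=1.269820  f(a)=+2.578e+00  f'(a)=-1.598e+00  a ← 45.083933 − (+2.578e+00/-1.598e+00) = 46.697121
iter 2: u=1.225954  f(a)=+1.448e-01  f'(a)=-1.423e+00  a ← 46.697121 − (+1.448e-01/-1.423e+00) = 46.798892
iter 3: u=1.223288  f(a)=+5.174e-04  f'(a)=-1.413e+00  a ← 46.798892 − (+5.174e-04/-1.413e+00) = 46.799258
iter 4: u=1.223278  f(a)=+6.653e-09  f'(a)=-1.413e+00  a ← 46.799258 − (+6.653e-09/-1.413e+00) = 46.799258
iter 5: u=1.223278  f(a)=+0.000e+00  f'(a)=-1.413e+00  a ← 46.799258 − (+0.000e+00/-1.413e+00) = 46.799258
converged: |Δa| < 1e-12 after 5 iterations
sag = a·(cosh(S/(2a)) − 1) = 46.799258·(cosh(1.223278) − 1) = 39.605579
T_max/T_min = cosh(S/(2a)) = 1.846286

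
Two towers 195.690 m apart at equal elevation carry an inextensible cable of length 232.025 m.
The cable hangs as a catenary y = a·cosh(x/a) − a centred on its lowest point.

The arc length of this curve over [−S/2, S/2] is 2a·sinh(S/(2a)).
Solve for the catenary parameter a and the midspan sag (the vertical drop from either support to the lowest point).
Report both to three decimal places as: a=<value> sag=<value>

a=95.180 sag=54.881

seed: a₀ = √(S³/(24(L−S))) = √(195.690³/(24·36.335)) = 92.701070
iter 1: u=1.055489  f(a)=+2.078e+00  f'(a)=-8.748e-01  a ← 92.701070 − (+2.078e+00/-8.748e-01) = 95.077036
iter 2: u=1.029113  f(a)=+8.259e-02  f'(a)=-8.065e-01  a ← 95.077036 − (+8.259e-02/-8.065e-01) = 95.179439
iter 3: u=1.028006  f(a)=+1.424e-04  f'(a)=-8.037e-01  a ← 95.179439 − (+1.424e-04/-8.037e-01) = 95.179616
iter 4: u=1.028004  f(a)=+4.246e-10  f'(a)=-8.037e-01  a ← 95.179616 − (+4.246e-10/-8.037e-01) = 95.179616
iter 5: u=1.028004  f(a)=-2.842e-14  f'(a)=-8.037e-01  a ← 95.179616 − (-2.842e-14/-8.037e-01) = 95.179616
converged: |Δa| < 1e-12 after 5 iterations
sag = a·(cosh(S/(2a)) − 1) = 95.179616·(cosh(1.028004) − 1) = 54.880570
T_max/T_min = cosh(S/(2a)) = 1.576600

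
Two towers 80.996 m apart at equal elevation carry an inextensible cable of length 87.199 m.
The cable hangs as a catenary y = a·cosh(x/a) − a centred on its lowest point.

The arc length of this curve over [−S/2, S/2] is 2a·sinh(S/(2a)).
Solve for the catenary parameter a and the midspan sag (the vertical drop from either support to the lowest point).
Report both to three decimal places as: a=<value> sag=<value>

a=60.418 sag=14.089

seed: a₀ = √(S³/(24(L−S))) = √(80.996³/(24·6.203)) = 59.743250
iter 1: u=0.677867  f(a)=+1.441e-01  f'(a)=-2.174e-01  a ← 59.743250 − (+1.441e-01/-2.174e-01) = 60.406149
iter 2: u=0.670428  f(a)=+2.433e-03  f'(a)=-2.101e-01  a ← 60.406149 − (+2.433e-03/-2.101e-01) = 60.417732
iter 3: u=0.670300  f(a)=+7.204e-07  f'(a)=-2.099e-01  a ← 60.417732 − (+7.204e-07/-2.099e-01) = 60.417736
iter 4: u=0.670300  f(a)=+5.684e-14  f'(a)=-2.099e-01  a ← 60.417736 − (+5.684e-14/-2.099e-01) = 60.417736
converged: |Δa| < 1e-12 after 4 iterations
sag = a·(cosh(S/(2a)) − 1) = 60.417736·(cosh(0.670300) − 1) = 14.088769
T_max/T_min = cosh(S/(2a)) = 1.233189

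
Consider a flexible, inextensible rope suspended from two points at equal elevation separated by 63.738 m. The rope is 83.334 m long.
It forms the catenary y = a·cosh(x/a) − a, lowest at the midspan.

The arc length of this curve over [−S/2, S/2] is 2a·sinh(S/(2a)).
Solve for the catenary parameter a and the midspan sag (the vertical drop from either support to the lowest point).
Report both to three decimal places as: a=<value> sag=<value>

a=24.478 sag=23.847

seed: a₀ = √(S³/(24(L−S))) = √(63.738³/(24·19.596)) = 23.464338
iter 1: u=1.358189  f(a)=+1.889e+00  f'(a)=-1.999e+00  a ← 23.464338 − (+1.889e+00/-1.999e+00) = 24.409055
iter 2: u=1.305622  f(a)=+1.201e-01  f'(a)=-1.753e+00  a ← 24.409055 − (+1.201e-01/-1.753e+00) = 24.477563
iter 3: u=1.301968  f(a)=+5.580e-04  f'(a)=-1.736e+00  a ← 24.477563 − (+5.580e-04/-1.736e+00) = 24.477884
iter 4: u=1.301951  f(a)=+1.217e-08  f'(a)=-1.736e+00  a ← 24.477884 − (+1.217e-08/-1.736e+00) = 24.477884
iter 5: u=1.301951  f(a)=+1.421e-14  f'(a)=-1.736e+00  a ← 24.477884 − (+1.421e-14/-1.736e+00) = 24.477884
converged: |Δa| < 1e-12 after 5 iterations
sag = a·(cosh(S/(2a)) − 1) = 24.477884·(cosh(1.301951) − 1) = 23.847117
T_max/T_min = cosh(S/(2a)) = 1.974231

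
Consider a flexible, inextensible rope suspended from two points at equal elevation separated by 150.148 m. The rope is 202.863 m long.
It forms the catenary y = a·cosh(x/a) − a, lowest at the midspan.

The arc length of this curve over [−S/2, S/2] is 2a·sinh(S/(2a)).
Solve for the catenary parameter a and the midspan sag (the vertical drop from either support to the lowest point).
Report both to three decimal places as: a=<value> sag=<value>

a=54.256 sag=60.775

seed: a₀ = √(S³/(24(L−S))) = √(150.148³/(24·52.715)) = 51.725727
iter 1: u=1.451386  f(a)=+5.839e+00  f'(a)=-2.501e+00  a ← 51.725727 − (+5.839e+00/-2.501e+00) = 54.060219
iter 2: u=1.388711  f(a)=+4.186e-01  f'(a)=-2.154e+00  a ← 54.060219 − (+4.186e-01/-2.154e+00) = 54.254507
iter 3: u=1.383738  f(a)=+2.518e-03  f'(a)=-2.128e+00  a ← 54.254507 − (+2.518e-03/-2.128e+00) = 54.255690
iter 4: u=1.383707  f(a)=+9.233e-08  f'(a)=-2.128e+00  a ← 54.255690 − (+9.233e-08/-2.128e+00) = 54.255690
iter 5: u=1.383707  f(a)=+2.842e-14  f'(a)=-2.128e+00  a ← 54.255690 − (+2.842e-14/-2.128e+00) = 54.255690
converged: |Δa| < 1e-12 after 5 iterations
sag = a·(cosh(S/(2a)) − 1) = 54.255690·(cosh(1.383707) − 1) = 60.774867
T_max/T_min = cosh(S/(2a)) = 2.120157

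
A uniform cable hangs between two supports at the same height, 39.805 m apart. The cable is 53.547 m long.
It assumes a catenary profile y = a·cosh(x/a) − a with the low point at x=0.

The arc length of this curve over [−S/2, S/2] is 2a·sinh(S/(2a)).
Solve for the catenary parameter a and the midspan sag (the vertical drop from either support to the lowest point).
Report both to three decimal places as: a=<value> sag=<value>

seed: a₀ = √(S³/(24(L−S))) = √(39.805³/(24·13.742)) = 13.828525
iter 1: u=1.439235  f(a)=+1.496e+00  f'(a)=-2.431e+00  a ← 13.828525 − (+1.496e+00/-2.431e+00) = 14.443752
iter 2: u=1.377931  f(a)=+1.056e-01  f'(a)=-2.099e+00  a ← 14.443752 − (+1.056e-01/-2.099e+00) = 14.494067
iter 3: u=1.373148  f(a)=+6.148e-04  f'(a)=-2.074e+00  a ← 14.494067 − (+6.148e-04/-2.074e+00) = 14.494364
iter 4: u=1.373120  f(a)=+2.111e-08  f'(a)=-2.074e+00  a ← 14.494364 − (+2.111e-08/-2.074e+00) = 14.494364
iter 5: u=1.373120  f(a)=-7.105e-15  f'(a)=-2.074e+00  a ← 14.494364 − (-7.105e-15/-2.074e+00) = 14.494364
converged: |Δa| < 1e-12 after 5 iterations
sag = a·(cosh(S/(2a)) − 1) = 14.494364·(cosh(1.373120) − 1) = 15.950782
T_max/T_min = cosh(S/(2a)) = 2.100482

a=14.494 sag=15.951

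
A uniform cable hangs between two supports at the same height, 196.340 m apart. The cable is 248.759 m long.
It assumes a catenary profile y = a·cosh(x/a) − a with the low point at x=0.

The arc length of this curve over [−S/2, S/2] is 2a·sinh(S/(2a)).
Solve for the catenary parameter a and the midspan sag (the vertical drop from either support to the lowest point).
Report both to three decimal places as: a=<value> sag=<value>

a=80.497 sag=67.658

seed: a₀ = √(S³/(24(L−S))) = √(196.340³/(24·52.419)) = 77.564535
iter 1: u=1.265656  f(a)=+4.362e+00  f'(a)=-1.581e+00  a ← 77.564535 − (+4.362e+00/-1.581e+00) = 80.323855
iter 2: u=1.222177  f(a)=+2.436e-01  f'(a)=-1.409e+00  a ← 80.323855 − (+2.436e-01/-1.409e+00) = 80.496754
iter 3: u=1.219552  f(a)=+8.589e-04  f'(a)=-1.399e+00  a ← 80.496754 − (+8.589e-04/-1.399e+00) = 80.497368
iter 4: u=1.219543  f(a)=+1.076e-08  f'(a)=-1.399e+00  a ← 80.497368 − (+1.076e-08/-1.399e+00) = 80.497368
iter 5: u=1.219543  f(a)=+2.842e-14  f'(a)=-1.399e+00  a ← 80.497368 − (+2.842e-14/-1.399e+00) = 80.497368
converged: |Δa| < 1e-12 after 5 iterations
sag = a·(cosh(S/(2a)) − 1) = 80.497368·(cosh(1.219543) − 1) = 67.658247
T_max/T_min = cosh(S/(2a)) = 1.840503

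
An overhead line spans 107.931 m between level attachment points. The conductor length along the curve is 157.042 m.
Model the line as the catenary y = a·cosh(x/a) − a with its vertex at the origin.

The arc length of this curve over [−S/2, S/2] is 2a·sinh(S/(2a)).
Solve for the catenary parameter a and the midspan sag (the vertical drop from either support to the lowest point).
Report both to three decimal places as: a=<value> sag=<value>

a=34.691 sag=51.152

seed: a₀ = √(S³/(24(L−S))) = √(107.931³/(24·49.111)) = 32.660610
iter 1: u=1.652311  f(a)=+7.157e+00  f'(a)=-3.913e+00  a ← 32.660610 − (+7.157e+00/-3.913e+00) = 34.489736
iter 2: u=1.564683  f(a)=+6.452e-01  f'(a)=-3.236e+00  a ← 34.489736 − (+6.452e-01/-3.236e+00) = 34.689108
iter 3: u=1.555690  f(a)=+6.392e-03  f'(a)=-3.172e+00  a ← 34.689108 − (+6.392e-03/-3.172e+00) = 34.691123
iter 4: u=1.555600  f(a)=+6.411e-07  f'(a)=-3.172e+00  a ← 34.691123 − (+6.411e-07/-3.172e+00) = 34.691123
iter 5: u=1.555600  f(a)=+2.842e-14  f'(a)=-3.172e+00  a ← 34.691123 − (+2.842e-14/-3.172e+00) = 34.691123
converged: |Δa| < 1e-12 after 5 iterations
sag = a·(cosh(S/(2a)) − 1) = 34.691123·(cosh(1.555600) − 1) = 51.151881
T_max/T_min = cosh(S/(2a)) = 2.474495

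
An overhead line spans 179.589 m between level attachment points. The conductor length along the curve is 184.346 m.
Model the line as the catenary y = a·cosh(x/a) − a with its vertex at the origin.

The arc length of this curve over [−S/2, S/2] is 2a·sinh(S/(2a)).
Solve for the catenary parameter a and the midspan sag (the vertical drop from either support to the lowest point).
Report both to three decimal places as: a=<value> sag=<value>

seed: a₀ = √(S³/(24(L−S))) = √(179.589³/(24·4.757)) = 225.240977
iter 1: u=0.398660  f(a)=+3.794e-02  f'(a)=-4.291e-02  a ← 225.240977 − (+3.794e-02/-4.291e-02) = 226.125174
iter 2: u=0.397101  f(a)=+2.246e-04  f'(a)=-4.241e-02  a ← 226.125174 − (+2.246e-04/-4.241e-02) = 226.130470
iter 3: u=0.397092  f(a)=+7.973e-09  f'(a)=-4.240e-02  a ← 226.130470 − (+7.973e-09/-4.240e-02) = 226.130471
iter 4: u=0.397092  f(a)=+0.000e+00  f'(a)=-4.240e-02  a ← 226.130471 − (+0.000e+00/-4.240e-02) = 226.130471
converged: |Δa| < 1e-12 after 4 iterations
sag = a·(cosh(S/(2a)) − 1) = 226.130471·(cosh(0.397092) − 1) = 18.063820
T_max/T_min = cosh(S/(2a)) = 1.079882

a=226.130 sag=18.064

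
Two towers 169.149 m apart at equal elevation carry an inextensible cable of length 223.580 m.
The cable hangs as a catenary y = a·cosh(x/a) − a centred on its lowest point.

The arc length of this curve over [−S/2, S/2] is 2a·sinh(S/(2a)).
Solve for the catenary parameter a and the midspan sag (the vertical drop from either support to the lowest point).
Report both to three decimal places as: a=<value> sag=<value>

seed: a₀ = √(S³/(24(L−S))) = √(169.149³/(24·54.431)) = 60.866086
iter 1: u=1.389518  f(a)=+5.503e+00  f'(a)=-2.159e+00  a ← 60.866086 − (+5.503e+00/-2.159e+00) = 63.415385
iter 2: u=1.333659  f(a)=+3.646e-01  f'(a)=-1.881e+00  a ← 63.415385 − (+3.646e-01/-1.881e+00) = 63.609205
iter 3: u=1.329595  f(a)=+1.852e-03  f'(a)=-1.862e+00  a ← 63.609205 − (+1.852e-03/-1.862e+00) = 63.610199
iter 4: u=1.329575  f(a)=+4.831e-08  f'(a)=-1.862e+00  a ← 63.610199 − (+4.831e-08/-1.862e+00) = 63.610199
iter 5: u=1.329575  f(a)=+0.000e+00  f'(a)=-1.862e+00  a ← 63.610199 − (+0.000e+00/-1.862e+00) = 63.610199
converged: |Δa| < 1e-12 after 5 iterations
sag = a·(cosh(S/(2a)) − 1) = 63.610199·(cosh(1.329575) − 1) = 65.010412
T_max/T_min = cosh(S/(2a)) = 2.022012

a=63.610 sag=65.010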